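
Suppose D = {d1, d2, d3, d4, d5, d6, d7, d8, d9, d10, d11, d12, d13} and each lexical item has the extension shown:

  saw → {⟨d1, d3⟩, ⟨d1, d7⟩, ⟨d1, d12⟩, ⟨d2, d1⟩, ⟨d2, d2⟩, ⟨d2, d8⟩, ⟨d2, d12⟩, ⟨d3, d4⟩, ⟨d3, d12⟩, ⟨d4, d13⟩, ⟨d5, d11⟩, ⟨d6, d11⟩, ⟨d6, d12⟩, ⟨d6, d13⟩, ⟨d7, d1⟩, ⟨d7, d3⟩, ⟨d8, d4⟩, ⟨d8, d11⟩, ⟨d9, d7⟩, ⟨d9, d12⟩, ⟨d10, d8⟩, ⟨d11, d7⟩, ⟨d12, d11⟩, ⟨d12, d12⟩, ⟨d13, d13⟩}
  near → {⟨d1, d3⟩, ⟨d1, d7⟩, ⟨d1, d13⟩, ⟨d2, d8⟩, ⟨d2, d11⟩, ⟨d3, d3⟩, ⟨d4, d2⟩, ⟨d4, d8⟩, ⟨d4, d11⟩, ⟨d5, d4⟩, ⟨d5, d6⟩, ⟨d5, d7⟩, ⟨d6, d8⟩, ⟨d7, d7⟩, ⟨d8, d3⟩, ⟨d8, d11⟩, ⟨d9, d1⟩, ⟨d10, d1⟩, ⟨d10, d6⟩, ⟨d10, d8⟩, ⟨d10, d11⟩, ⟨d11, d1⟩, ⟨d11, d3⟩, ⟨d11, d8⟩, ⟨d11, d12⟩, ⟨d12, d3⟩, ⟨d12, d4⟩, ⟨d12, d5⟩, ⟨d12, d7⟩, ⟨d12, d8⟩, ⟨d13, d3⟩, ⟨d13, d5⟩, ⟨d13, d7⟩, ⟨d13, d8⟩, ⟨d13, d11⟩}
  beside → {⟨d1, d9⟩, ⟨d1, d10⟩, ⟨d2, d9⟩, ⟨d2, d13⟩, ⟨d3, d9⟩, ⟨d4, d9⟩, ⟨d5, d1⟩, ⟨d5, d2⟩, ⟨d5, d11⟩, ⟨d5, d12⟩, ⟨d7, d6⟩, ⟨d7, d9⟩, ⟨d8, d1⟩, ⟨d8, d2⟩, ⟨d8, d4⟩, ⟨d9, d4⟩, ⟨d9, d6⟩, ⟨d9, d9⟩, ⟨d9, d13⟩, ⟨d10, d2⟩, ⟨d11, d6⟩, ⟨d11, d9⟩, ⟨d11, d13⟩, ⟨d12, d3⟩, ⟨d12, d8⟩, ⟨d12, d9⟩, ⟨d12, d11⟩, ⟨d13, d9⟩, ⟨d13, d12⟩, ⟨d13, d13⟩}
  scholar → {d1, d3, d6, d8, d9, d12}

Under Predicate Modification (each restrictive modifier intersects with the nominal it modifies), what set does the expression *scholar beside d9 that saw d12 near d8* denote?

{d12}

⟦beside d9⟧ = {x : ⟨x, d9⟩ ∈ ⟦beside⟧} = {d1, d2, d3, d4, d7, d9, d11, d12, d13}
⟦that saw d12⟧ = {x : ⟨x, d12⟩ ∈ ⟦saw⟧} = {d1, d2, d3, d6, d9, d12}
⟦near d8⟧ = {x : ⟨x, d8⟩ ∈ ⟦near⟧} = {d2, d4, d6, d10, d11, d12, d13}
⟦scholar⟧ = {d1, d3, d6, d8, d9, d12}
… ∩ ⟦beside d9⟧ = {d1, d3, d6, d8, d9, d12} ∩ {d1, d2, d3, d4, d7, d9, d11, d12, d13} = {d1, d3, d9, d12}
… ∩ ⟦that saw d12⟧ = {d1, d3, d9, d12} ∩ {d1, d2, d3, d6, d9, d12} = {d1, d3, d9, d12}
… ∩ ⟦near d8⟧ = {d1, d3, d9, d12} ∩ {d2, d4, d6, d10, d11, d12, d13} = {d12}
So ⟦scholar beside d9 that saw d12 near d8⟧ = {d12}.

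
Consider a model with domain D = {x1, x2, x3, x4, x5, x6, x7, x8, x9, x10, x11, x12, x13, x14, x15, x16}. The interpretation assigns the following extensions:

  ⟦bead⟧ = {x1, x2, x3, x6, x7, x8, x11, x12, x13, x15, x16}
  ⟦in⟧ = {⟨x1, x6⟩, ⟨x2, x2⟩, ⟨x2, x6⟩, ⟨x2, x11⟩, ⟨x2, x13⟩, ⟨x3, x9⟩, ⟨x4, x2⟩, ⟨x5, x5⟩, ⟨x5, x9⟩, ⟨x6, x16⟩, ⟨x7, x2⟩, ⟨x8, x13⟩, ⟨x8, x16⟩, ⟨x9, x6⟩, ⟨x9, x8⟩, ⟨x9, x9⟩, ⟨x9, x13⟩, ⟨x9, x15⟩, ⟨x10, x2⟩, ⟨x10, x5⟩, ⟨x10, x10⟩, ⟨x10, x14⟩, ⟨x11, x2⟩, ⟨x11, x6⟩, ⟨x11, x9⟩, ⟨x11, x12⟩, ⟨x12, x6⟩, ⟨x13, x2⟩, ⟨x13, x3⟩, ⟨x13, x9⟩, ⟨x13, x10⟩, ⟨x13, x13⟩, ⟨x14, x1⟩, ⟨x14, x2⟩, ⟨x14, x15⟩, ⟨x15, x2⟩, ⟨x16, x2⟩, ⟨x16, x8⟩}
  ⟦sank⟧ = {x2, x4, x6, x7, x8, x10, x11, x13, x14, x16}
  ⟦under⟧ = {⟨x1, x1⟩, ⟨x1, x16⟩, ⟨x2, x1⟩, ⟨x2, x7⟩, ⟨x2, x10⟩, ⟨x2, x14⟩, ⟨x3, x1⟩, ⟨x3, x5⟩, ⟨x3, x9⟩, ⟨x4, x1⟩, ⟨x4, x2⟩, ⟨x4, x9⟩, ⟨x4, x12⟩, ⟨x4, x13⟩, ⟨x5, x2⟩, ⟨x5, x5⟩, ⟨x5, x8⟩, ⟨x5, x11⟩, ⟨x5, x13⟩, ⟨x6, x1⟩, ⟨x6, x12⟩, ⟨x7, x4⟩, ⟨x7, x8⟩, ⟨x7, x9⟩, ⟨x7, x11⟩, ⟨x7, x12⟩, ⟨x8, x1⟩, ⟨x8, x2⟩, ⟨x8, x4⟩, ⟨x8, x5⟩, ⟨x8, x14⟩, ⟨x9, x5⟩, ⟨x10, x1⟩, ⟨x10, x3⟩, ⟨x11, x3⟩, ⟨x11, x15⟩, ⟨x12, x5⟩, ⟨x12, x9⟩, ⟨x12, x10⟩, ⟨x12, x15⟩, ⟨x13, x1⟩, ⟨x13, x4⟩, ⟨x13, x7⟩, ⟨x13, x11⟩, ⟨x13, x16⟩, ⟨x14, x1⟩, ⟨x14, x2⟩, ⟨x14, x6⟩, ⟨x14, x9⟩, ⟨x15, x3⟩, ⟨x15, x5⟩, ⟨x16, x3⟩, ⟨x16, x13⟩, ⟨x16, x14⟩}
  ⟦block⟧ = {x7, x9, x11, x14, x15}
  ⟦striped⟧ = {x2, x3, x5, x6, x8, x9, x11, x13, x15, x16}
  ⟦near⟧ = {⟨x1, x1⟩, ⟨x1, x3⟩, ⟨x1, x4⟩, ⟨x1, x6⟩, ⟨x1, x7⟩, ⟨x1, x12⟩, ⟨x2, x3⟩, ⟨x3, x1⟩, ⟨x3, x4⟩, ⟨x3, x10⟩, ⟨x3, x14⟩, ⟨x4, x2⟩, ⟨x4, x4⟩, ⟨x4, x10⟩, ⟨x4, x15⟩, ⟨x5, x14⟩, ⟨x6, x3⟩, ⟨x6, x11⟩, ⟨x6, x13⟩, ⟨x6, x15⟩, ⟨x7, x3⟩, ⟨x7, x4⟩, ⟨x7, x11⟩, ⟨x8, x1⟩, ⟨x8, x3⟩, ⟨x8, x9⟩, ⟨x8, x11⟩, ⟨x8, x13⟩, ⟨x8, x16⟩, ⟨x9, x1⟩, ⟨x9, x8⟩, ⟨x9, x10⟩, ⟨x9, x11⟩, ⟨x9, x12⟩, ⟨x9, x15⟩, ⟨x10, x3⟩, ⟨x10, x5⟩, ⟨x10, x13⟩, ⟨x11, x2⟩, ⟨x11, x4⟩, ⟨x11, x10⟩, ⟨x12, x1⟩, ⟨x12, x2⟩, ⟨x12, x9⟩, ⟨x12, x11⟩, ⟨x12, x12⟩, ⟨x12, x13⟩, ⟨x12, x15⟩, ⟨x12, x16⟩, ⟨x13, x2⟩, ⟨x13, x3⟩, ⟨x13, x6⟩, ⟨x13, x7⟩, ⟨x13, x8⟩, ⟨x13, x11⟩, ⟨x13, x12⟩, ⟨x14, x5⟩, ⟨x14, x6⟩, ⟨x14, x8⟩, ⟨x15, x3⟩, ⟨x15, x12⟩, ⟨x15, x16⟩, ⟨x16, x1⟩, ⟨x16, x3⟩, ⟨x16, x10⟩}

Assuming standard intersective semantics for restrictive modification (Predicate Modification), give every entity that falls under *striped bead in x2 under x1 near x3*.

⟦in x2⟧ = {x : ⟨x, x2⟩ ∈ ⟦in⟧} = {x2, x4, x7, x10, x11, x13, x14, x15, x16}
⟦under x1⟧ = {x : ⟨x, x1⟩ ∈ ⟦under⟧} = {x1, x2, x3, x4, x6, x8, x10, x13, x14}
⟦near x3⟧ = {x : ⟨x, x3⟩ ∈ ⟦near⟧} = {x1, x2, x6, x7, x8, x10, x13, x15, x16}
⟦bead⟧ = {x1, x2, x3, x6, x7, x8, x11, x12, x13, x15, x16}
… ∩ ⟦in x2⟧ = {x1, x2, x3, x6, x7, x8, x11, x12, x13, x15, x16} ∩ {x2, x4, x7, x10, x11, x13, x14, x15, x16} = {x2, x7, x11, x13, x15, x16}
… ∩ ⟦under x1⟧ = {x2, x7, x11, x13, x15, x16} ∩ {x1, x2, x3, x4, x6, x8, x10, x13, x14} = {x2, x13}
… ∩ ⟦near x3⟧ = {x2, x13} ∩ {x1, x2, x6, x7, x8, x10, x13, x15, x16} = {x2, x13}
… ∩ ⟦striped⟧ = {x2, x13} ∩ {x2, x3, x5, x6, x8, x9, x11, x13, x15, x16} = {x2, x13}
So ⟦striped bead in x2 under x1 near x3⟧ = {x2, x13}.

{x2, x13}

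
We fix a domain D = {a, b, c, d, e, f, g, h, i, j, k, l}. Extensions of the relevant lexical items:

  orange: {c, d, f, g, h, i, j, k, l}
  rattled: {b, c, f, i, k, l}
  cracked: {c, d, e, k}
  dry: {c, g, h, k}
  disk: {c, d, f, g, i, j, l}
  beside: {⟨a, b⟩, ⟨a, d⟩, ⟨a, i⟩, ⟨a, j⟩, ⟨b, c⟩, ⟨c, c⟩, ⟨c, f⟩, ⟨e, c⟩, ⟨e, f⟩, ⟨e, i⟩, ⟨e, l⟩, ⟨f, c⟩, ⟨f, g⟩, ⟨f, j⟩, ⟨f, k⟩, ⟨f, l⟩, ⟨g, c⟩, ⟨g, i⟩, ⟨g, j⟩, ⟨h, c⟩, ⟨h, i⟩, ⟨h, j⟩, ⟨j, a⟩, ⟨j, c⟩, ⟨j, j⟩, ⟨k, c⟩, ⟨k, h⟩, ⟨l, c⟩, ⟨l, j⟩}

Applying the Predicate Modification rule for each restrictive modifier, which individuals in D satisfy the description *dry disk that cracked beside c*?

{c}

⟦that cracked⟧ = ⟦cracked⟧ = {c, d, e, k}
⟦beside c⟧ = {x : ⟨x, c⟩ ∈ ⟦beside⟧} = {b, c, e, f, g, h, j, k, l}
⟦disk⟧ = {c, d, f, g, i, j, l}
… ∩ ⟦that cracked⟧ = {c, d, f, g, i, j, l} ∩ {c, d, e, k} = {c, d}
… ∩ ⟦beside c⟧ = {c, d} ∩ {b, c, e, f, g, h, j, k, l} = {c}
… ∩ ⟦dry⟧ = {c} ∩ {c, g, h, k} = {c}
So ⟦dry disk that cracked beside c⟧ = {c}.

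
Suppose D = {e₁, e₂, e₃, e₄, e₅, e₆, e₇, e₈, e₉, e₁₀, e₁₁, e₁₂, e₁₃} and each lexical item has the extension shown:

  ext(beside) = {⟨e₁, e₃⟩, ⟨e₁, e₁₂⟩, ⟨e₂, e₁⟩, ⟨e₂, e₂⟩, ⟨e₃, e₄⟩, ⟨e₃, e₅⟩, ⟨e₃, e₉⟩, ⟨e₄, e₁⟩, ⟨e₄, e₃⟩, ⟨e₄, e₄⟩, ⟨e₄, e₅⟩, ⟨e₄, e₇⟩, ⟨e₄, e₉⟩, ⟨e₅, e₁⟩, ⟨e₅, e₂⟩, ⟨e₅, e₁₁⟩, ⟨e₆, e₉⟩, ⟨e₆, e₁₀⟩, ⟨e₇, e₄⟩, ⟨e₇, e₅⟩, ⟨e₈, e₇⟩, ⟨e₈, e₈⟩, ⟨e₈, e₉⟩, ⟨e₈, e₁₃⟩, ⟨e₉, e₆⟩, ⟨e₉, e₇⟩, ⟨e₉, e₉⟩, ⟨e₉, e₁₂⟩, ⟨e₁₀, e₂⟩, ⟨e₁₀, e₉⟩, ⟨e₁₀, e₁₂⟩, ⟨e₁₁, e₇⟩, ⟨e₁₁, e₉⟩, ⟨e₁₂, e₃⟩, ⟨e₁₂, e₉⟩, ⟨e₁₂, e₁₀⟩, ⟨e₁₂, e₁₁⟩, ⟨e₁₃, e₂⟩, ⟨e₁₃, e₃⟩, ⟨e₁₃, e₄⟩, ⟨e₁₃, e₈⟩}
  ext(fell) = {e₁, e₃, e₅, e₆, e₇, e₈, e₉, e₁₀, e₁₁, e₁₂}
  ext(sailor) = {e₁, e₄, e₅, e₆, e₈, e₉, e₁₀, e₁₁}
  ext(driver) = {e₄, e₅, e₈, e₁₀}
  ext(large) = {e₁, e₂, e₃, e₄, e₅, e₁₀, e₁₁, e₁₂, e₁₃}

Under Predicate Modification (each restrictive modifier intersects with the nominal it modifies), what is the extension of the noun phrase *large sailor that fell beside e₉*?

⟦that fell⟧ = ⟦fell⟧ = {e₁, e₃, e₅, e₆, e₇, e₈, e₉, e₁₀, e₁₁, e₁₂}
⟦beside e₉⟧ = {x : ⟨x, e₉⟩ ∈ ⟦beside⟧} = {e₃, e₄, e₆, e₈, e₉, e₁₀, e₁₁, e₁₂}
⟦sailor⟧ = {e₁, e₄, e₅, e₆, e₈, e₉, e₁₀, e₁₁}
… ∩ ⟦that fell⟧ = {e₁, e₄, e₅, e₆, e₈, e₉, e₁₀, e₁₁} ∩ {e₁, e₃, e₅, e₆, e₇, e₈, e₉, e₁₀, e₁₁, e₁₂} = {e₁, e₅, e₆, e₈, e₉, e₁₀, e₁₁}
… ∩ ⟦beside e₉⟧ = {e₁, e₅, e₆, e₈, e₉, e₁₀, e₁₁} ∩ {e₃, e₄, e₆, e₈, e₉, e₁₀, e₁₁, e₁₂} = {e₆, e₈, e₉, e₁₀, e₁₁}
… ∩ ⟦large⟧ = {e₆, e₈, e₉, e₁₀, e₁₁} ∩ {e₁, e₂, e₃, e₄, e₅, e₁₀, e₁₁, e₁₂, e₁₃} = {e₁₀, e₁₁}
So ⟦large sailor that fell beside e₉⟧ = {e₁₀, e₁₁}.

{e₁₀, e₁₁}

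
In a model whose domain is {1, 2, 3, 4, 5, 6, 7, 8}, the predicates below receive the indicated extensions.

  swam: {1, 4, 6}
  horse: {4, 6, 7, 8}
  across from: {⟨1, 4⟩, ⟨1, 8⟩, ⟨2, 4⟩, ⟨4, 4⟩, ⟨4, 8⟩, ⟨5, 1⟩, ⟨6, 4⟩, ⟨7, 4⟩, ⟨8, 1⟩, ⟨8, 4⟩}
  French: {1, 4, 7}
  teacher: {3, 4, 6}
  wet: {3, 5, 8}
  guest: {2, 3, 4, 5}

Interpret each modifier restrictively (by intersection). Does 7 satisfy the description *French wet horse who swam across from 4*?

⟦who swam⟧ = ⟦swam⟧ = {1, 4, 6}
⟦across from 4⟧ = {x : ⟨x, 4⟩ ∈ ⟦across from⟧} = {1, 2, 4, 6, 7, 8}
⟦horse⟧ = {4, 6, 7, 8}
… ∩ ⟦who swam⟧ = {4, 6, 7, 8} ∩ {1, 4, 6} = {4, 6}
… ∩ ⟦across from 4⟧ = {4, 6} ∩ {1, 2, 4, 6, 7, 8} = {4, 6}
… ∩ ⟦French⟧ = {4, 6} ∩ {1, 4, 7} = {4}
… ∩ ⟦wet⟧ = {4} ∩ {3, 5, 8} = ∅
⟦French wet horse who swam across from 4⟧ = ∅; 7 ∉ this set.

no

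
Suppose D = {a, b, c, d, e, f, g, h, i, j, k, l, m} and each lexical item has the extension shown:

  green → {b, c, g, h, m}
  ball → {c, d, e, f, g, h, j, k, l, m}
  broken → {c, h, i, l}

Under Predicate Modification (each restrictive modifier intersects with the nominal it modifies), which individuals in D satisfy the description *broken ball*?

⟦ball⟧ = {c, d, e, f, g, h, j, k, l, m}
… ∩ ⟦broken⟧ = {c, d, e, f, g, h, j, k, l, m} ∩ {c, h, i, l} = {c, h, l}
So ⟦broken ball⟧ = {c, h, l}.

{c, h, l}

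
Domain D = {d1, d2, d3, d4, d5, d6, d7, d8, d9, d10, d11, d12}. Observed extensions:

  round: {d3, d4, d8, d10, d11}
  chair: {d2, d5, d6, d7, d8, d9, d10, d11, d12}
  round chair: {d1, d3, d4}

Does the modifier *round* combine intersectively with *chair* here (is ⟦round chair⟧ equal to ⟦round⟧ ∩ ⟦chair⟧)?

⟦round⟧ ∩ ⟦chair⟧ = {d3, d4, d8, d10, d11} ∩ {d2, d5, d6, d7, d8, d9, d10, d11, d12} = {d8, d10, d11}
Observed ⟦round chair⟧ = {d1, d3, d4}.
These differ, so the modifier is not intersective in this model.

no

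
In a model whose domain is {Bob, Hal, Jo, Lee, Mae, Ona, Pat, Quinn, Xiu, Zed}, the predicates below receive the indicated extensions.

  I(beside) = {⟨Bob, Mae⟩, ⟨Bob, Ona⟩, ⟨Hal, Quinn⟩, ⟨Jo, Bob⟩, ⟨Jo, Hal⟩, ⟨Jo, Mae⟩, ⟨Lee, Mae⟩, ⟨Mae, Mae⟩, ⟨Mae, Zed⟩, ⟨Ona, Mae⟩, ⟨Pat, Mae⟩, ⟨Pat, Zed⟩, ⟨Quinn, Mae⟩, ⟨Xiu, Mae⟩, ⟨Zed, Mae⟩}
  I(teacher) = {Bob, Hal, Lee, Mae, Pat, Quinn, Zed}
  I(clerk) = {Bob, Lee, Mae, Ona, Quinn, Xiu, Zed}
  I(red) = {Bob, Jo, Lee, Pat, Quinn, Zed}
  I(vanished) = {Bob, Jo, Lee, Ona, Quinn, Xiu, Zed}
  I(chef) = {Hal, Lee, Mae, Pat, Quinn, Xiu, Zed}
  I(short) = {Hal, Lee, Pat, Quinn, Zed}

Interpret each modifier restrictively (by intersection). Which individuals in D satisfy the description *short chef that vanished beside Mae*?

{Lee, Quinn, Zed}

⟦that vanished⟧ = ⟦vanished⟧ = {Bob, Jo, Lee, Ona, Quinn, Xiu, Zed}
⟦beside Mae⟧ = {x : ⟨x, Mae⟩ ∈ ⟦beside⟧} = {Bob, Jo, Lee, Mae, Ona, Pat, Quinn, Xiu, Zed}
⟦chef⟧ = {Hal, Lee, Mae, Pat, Quinn, Xiu, Zed}
… ∩ ⟦that vanished⟧ = {Hal, Lee, Mae, Pat, Quinn, Xiu, Zed} ∩ {Bob, Jo, Lee, Ona, Quinn, Xiu, Zed} = {Lee, Quinn, Xiu, Zed}
… ∩ ⟦beside Mae⟧ = {Lee, Quinn, Xiu, Zed} ∩ {Bob, Jo, Lee, Mae, Ona, Pat, Quinn, Xiu, Zed} = {Lee, Quinn, Xiu, Zed}
… ∩ ⟦short⟧ = {Lee, Quinn, Xiu, Zed} ∩ {Hal, Lee, Pat, Quinn, Zed} = {Lee, Quinn, Zed}
So ⟦short chef that vanished beside Mae⟧ = {Lee, Quinn, Zed}.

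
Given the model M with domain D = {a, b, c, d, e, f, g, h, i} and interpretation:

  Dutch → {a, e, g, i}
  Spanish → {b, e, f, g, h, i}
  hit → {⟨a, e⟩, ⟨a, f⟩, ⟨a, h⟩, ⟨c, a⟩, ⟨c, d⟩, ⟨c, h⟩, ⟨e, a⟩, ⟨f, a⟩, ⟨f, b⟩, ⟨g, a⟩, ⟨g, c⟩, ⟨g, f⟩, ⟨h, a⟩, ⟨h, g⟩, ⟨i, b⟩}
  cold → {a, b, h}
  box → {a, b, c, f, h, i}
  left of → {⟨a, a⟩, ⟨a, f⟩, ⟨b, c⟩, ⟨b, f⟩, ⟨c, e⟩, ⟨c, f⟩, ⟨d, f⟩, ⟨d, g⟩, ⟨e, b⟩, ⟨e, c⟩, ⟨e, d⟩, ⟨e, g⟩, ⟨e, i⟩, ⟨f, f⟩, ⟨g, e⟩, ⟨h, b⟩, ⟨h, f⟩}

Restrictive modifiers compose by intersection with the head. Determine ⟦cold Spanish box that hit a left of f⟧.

⟦that hit a⟧ = {x : ⟨x, a⟩ ∈ ⟦hit⟧} = {c, e, f, g, h}
⟦left of f⟧ = {x : ⟨x, f⟩ ∈ ⟦left of⟧} = {a, b, c, d, f, h}
⟦box⟧ = {a, b, c, f, h, i}
… ∩ ⟦that hit a⟧ = {a, b, c, f, h, i} ∩ {c, e, f, g, h} = {c, f, h}
… ∩ ⟦left of f⟧ = {c, f, h} ∩ {a, b, c, d, f, h} = {c, f, h}
… ∩ ⟦cold⟧ = {c, f, h} ∩ {a, b, h} = {h}
… ∩ ⟦Spanish⟧ = {h} ∩ {b, e, f, g, h, i} = {h}
So ⟦cold Spanish box that hit a left of f⟧ = {h}.

{h}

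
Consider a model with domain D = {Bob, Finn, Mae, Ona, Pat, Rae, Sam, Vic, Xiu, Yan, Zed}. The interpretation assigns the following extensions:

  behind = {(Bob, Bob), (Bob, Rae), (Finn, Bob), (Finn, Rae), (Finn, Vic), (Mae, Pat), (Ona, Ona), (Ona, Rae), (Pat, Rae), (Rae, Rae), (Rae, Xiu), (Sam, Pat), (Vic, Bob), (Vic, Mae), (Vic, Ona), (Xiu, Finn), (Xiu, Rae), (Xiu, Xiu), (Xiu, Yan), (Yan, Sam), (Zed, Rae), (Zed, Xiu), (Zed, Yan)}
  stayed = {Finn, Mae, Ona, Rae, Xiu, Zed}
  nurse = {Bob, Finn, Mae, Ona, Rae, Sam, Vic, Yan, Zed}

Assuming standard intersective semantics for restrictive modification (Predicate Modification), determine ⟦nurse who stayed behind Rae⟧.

{Finn, Ona, Rae, Zed}

⟦who stayed⟧ = ⟦stayed⟧ = {Finn, Mae, Ona, Rae, Xiu, Zed}
⟦behind Rae⟧ = {x : ⟨x, Rae⟩ ∈ ⟦behind⟧} = {Bob, Finn, Ona, Pat, Rae, Xiu, Zed}
⟦nurse⟧ = {Bob, Finn, Mae, Ona, Rae, Sam, Vic, Yan, Zed}
… ∩ ⟦who stayed⟧ = {Bob, Finn, Mae, Ona, Rae, Sam, Vic, Yan, Zed} ∩ {Finn, Mae, Ona, Rae, Xiu, Zed} = {Finn, Mae, Ona, Rae, Zed}
… ∩ ⟦behind Rae⟧ = {Finn, Mae, Ona, Rae, Zed} ∩ {Bob, Finn, Ona, Pat, Rae, Xiu, Zed} = {Finn, Ona, Rae, Zed}
So ⟦nurse who stayed behind Rae⟧ = {Finn, Ona, Rae, Zed}.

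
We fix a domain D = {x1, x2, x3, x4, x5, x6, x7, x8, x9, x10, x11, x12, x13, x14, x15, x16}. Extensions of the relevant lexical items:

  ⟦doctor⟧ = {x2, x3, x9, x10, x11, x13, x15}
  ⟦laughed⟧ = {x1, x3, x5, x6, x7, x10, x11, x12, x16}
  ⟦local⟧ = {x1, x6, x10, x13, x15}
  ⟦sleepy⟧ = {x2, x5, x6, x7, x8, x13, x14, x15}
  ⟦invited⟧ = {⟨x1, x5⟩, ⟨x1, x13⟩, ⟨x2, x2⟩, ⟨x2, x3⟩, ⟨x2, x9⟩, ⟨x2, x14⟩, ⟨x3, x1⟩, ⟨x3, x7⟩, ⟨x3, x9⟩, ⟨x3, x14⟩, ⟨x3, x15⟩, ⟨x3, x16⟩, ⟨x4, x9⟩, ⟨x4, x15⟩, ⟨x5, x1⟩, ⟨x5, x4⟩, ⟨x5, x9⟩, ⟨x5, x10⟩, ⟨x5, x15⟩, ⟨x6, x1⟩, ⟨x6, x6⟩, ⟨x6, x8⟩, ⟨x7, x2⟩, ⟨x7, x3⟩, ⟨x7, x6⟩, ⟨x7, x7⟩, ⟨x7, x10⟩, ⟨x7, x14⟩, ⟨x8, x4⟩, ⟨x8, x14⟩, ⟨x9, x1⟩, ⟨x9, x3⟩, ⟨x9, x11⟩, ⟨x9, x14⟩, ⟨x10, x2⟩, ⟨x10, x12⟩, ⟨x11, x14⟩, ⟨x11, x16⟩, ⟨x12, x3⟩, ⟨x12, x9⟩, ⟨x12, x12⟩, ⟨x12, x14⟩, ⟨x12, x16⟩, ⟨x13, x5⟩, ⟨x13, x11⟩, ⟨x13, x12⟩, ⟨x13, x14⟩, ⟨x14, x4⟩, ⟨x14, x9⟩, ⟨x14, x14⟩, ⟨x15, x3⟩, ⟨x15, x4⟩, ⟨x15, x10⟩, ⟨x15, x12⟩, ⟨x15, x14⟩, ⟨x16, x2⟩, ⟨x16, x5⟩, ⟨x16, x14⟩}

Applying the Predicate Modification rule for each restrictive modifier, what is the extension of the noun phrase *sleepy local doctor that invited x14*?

⟦that invited x14⟧ = {x : ⟨x, x14⟩ ∈ ⟦invited⟧} = {x2, x3, x7, x8, x9, x11, x12, x13, x14, x15, x16}
⟦doctor⟧ = {x2, x3, x9, x10, x11, x13, x15}
… ∩ ⟦that invited x14⟧ = {x2, x3, x9, x10, x11, x13, x15} ∩ {x2, x3, x7, x8, x9, x11, x12, x13, x14, x15, x16} = {x2, x3, x9, x11, x13, x15}
… ∩ ⟦sleepy⟧ = {x2, x3, x9, x11, x13, x15} ∩ {x2, x5, x6, x7, x8, x13, x14, x15} = {x2, x13, x15}
… ∩ ⟦local⟧ = {x2, x13, x15} ∩ {x1, x6, x10, x13, x15} = {x13, x15}
So ⟦sleepy local doctor that invited x14⟧ = {x13, x15}.

{x13, x15}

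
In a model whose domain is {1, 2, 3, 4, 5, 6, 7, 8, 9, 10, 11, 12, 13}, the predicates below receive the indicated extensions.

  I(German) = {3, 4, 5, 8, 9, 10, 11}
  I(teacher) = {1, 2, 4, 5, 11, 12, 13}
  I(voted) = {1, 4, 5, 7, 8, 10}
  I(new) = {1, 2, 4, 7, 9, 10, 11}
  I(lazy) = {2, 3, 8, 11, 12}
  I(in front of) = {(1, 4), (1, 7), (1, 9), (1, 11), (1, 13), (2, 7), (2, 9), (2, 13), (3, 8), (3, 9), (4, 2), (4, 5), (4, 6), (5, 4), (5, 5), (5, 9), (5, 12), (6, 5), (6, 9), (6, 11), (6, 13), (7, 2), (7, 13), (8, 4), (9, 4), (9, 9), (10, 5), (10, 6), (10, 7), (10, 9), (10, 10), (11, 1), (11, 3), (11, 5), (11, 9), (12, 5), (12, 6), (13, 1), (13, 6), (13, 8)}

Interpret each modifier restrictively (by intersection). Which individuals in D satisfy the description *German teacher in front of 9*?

⟦in front of 9⟧ = {x : ⟨x, 9⟩ ∈ ⟦in front of⟧} = {1, 2, 3, 5, 6, 9, 10, 11}
⟦teacher⟧ = {1, 2, 4, 5, 11, 12, 13}
… ∩ ⟦in front of 9⟧ = {1, 2, 4, 5, 11, 12, 13} ∩ {1, 2, 3, 5, 6, 9, 10, 11} = {1, 2, 5, 11}
… ∩ ⟦German⟧ = {1, 2, 5, 11} ∩ {3, 4, 5, 8, 9, 10, 11} = {5, 11}
So ⟦German teacher in front of 9⟧ = {5, 11}.

{5, 11}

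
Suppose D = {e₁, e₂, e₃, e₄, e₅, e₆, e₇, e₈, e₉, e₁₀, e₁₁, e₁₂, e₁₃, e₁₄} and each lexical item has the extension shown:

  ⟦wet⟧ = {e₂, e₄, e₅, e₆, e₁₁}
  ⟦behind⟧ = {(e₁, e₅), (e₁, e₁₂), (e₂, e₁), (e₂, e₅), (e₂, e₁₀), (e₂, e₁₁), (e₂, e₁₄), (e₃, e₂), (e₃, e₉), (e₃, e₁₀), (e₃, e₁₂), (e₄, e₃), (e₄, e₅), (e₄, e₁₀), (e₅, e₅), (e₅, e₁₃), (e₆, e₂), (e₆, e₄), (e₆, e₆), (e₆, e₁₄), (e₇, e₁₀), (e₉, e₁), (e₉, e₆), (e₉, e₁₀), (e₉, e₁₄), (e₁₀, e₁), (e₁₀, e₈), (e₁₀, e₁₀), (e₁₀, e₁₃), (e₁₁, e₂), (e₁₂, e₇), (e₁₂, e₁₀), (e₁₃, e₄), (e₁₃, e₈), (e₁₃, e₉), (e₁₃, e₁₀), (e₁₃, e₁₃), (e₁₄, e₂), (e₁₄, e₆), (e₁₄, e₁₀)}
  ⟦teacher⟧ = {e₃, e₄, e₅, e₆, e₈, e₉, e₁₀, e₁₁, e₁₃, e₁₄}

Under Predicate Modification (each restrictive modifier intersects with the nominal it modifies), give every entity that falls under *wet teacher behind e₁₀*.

⟦behind e₁₀⟧ = {x : ⟨x, e₁₀⟩ ∈ ⟦behind⟧} = {e₂, e₃, e₄, e₇, e₉, e₁₀, e₁₂, e₁₃, e₁₄}
⟦teacher⟧ = {e₃, e₄, e₅, e₆, e₈, e₉, e₁₀, e₁₁, e₁₃, e₁₄}
… ∩ ⟦behind e₁₀⟧ = {e₃, e₄, e₅, e₆, e₈, e₉, e₁₀, e₁₁, e₁₃, e₁₄} ∩ {e₂, e₃, e₄, e₇, e₉, e₁₀, e₁₂, e₁₃, e₁₄} = {e₃, e₄, e₉, e₁₀, e₁₃, e₁₄}
… ∩ ⟦wet⟧ = {e₃, e₄, e₉, e₁₀, e₁₃, e₁₄} ∩ {e₂, e₄, e₅, e₆, e₁₁} = {e₄}
So ⟦wet teacher behind e₁₀⟧ = {e₄}.

{e₄}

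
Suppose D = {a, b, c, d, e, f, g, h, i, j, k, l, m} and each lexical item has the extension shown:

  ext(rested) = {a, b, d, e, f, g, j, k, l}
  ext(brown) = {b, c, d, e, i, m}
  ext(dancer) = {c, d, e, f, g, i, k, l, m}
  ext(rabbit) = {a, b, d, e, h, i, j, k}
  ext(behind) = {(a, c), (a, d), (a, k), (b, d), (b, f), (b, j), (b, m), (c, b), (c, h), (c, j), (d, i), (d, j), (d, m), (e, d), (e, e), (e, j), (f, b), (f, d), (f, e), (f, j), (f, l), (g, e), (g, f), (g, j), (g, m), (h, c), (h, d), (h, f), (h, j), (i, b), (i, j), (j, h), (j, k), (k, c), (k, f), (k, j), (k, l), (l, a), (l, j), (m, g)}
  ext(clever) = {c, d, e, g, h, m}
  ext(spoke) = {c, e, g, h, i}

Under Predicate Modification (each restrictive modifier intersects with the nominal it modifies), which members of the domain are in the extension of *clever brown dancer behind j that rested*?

{d, e}

⟦behind j⟧ = {x : ⟨x, j⟩ ∈ ⟦behind⟧} = {b, c, d, e, f, g, h, i, k, l}
⟦that rested⟧ = ⟦rested⟧ = {a, b, d, e, f, g, j, k, l}
⟦dancer⟧ = {c, d, e, f, g, i, k, l, m}
… ∩ ⟦behind j⟧ = {c, d, e, f, g, i, k, l, m} ∩ {b, c, d, e, f, g, h, i, k, l} = {c, d, e, f, g, i, k, l}
… ∩ ⟦that rested⟧ = {c, d, e, f, g, i, k, l} ∩ {a, b, d, e, f, g, j, k, l} = {d, e, f, g, k, l}
… ∩ ⟦clever⟧ = {d, e, f, g, k, l} ∩ {c, d, e, g, h, m} = {d, e, g}
… ∩ ⟦brown⟧ = {d, e, g} ∩ {b, c, d, e, i, m} = {d, e}
So ⟦clever brown dancer behind j that rested⟧ = {d, e}.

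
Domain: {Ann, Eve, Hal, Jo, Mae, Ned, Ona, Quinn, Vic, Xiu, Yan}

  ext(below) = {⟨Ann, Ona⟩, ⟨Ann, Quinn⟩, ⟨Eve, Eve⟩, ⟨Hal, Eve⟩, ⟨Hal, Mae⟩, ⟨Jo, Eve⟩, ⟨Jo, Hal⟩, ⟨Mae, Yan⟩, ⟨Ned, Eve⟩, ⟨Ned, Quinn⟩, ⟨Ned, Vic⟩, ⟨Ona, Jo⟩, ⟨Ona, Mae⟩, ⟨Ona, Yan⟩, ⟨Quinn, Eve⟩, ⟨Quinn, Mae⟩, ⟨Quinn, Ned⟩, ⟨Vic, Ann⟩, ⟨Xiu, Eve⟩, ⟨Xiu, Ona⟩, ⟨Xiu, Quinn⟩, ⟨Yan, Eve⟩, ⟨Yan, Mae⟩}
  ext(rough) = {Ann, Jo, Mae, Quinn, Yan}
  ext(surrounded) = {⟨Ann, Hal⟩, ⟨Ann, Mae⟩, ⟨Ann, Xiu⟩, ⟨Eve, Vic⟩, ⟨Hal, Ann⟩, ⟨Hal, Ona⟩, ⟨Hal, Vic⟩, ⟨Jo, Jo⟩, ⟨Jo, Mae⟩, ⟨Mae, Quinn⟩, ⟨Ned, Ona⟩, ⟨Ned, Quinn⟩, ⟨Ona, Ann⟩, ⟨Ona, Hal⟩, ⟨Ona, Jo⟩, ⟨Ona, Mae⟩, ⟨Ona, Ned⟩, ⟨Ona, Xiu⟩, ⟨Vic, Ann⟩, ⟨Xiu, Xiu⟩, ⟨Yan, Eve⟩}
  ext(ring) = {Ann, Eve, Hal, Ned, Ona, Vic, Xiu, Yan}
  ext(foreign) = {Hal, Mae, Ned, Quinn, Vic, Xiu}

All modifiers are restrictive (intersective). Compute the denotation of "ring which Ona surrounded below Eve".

⟦which Ona surrounded⟧ = {x : ⟨Ona, x⟩ ∈ ⟦surrounded⟧} = {Ann, Hal, Jo, Mae, Ned, Xiu}
⟦below Eve⟧ = {x : ⟨x, Eve⟩ ∈ ⟦below⟧} = {Eve, Hal, Jo, Ned, Quinn, Xiu, Yan}
⟦ring⟧ = {Ann, Eve, Hal, Ned, Ona, Vic, Xiu, Yan}
… ∩ ⟦which Ona surrounded⟧ = {Ann, Eve, Hal, Ned, Ona, Vic, Xiu, Yan} ∩ {Ann, Hal, Jo, Mae, Ned, Xiu} = {Ann, Hal, Ned, Xiu}
… ∩ ⟦below Eve⟧ = {Ann, Hal, Ned, Xiu} ∩ {Eve, Hal, Jo, Ned, Quinn, Xiu, Yan} = {Hal, Ned, Xiu}
So ⟦ring which Ona surrounded below Eve⟧ = {Hal, Ned, Xiu}.

{Hal, Ned, Xiu}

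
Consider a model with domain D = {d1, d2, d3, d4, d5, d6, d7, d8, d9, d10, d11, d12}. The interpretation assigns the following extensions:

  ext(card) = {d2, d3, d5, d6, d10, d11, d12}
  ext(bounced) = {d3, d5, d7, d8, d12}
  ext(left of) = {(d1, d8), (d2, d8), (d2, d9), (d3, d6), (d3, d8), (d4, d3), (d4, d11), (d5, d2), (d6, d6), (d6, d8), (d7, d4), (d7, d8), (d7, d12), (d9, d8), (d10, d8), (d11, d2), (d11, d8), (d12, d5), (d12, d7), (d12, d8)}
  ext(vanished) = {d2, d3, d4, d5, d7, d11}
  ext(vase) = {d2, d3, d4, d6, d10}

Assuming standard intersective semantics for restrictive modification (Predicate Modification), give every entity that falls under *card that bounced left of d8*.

⟦that bounced⟧ = ⟦bounced⟧ = {d3, d5, d7, d8, d12}
⟦left of d8⟧ = {x : ⟨x, d8⟩ ∈ ⟦left of⟧} = {d1, d2, d3, d6, d7, d9, d10, d11, d12}
⟦card⟧ = {d2, d3, d5, d6, d10, d11, d12}
… ∩ ⟦that bounced⟧ = {d2, d3, d5, d6, d10, d11, d12} ∩ {d3, d5, d7, d8, d12} = {d3, d5, d12}
… ∩ ⟦left of d8⟧ = {d3, d5, d12} ∩ {d1, d2, d3, d6, d7, d9, d10, d11, d12} = {d3, d12}
So ⟦card that bounced left of d8⟧ = {d3, d12}.

{d3, d12}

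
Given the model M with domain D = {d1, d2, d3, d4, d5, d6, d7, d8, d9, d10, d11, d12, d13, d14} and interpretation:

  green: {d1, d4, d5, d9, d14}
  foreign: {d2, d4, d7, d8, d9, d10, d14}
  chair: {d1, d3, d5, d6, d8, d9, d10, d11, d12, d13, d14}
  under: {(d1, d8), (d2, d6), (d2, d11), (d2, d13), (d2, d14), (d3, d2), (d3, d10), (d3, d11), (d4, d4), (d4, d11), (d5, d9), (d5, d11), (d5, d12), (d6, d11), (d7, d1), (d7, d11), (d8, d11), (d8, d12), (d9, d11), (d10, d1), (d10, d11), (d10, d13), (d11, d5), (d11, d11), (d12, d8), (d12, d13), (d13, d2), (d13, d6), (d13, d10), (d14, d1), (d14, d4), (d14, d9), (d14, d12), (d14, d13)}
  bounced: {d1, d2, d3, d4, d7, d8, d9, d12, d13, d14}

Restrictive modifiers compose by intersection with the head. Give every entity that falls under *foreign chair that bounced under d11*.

⟦that bounced⟧ = ⟦bounced⟧ = {d1, d2, d3, d4, d7, d8, d9, d12, d13, d14}
⟦under d11⟧ = {x : ⟨x, d11⟩ ∈ ⟦under⟧} = {d2, d3, d4, d5, d6, d7, d8, d9, d10, d11}
⟦chair⟧ = {d1, d3, d5, d6, d8, d9, d10, d11, d12, d13, d14}
… ∩ ⟦that bounced⟧ = {d1, d3, d5, d6, d8, d9, d10, d11, d12, d13, d14} ∩ {d1, d2, d3, d4, d7, d8, d9, d12, d13, d14} = {d1, d3, d8, d9, d12, d13, d14}
… ∩ ⟦under d11⟧ = {d1, d3, d8, d9, d12, d13, d14} ∩ {d2, d3, d4, d5, d6, d7, d8, d9, d10, d11} = {d3, d8, d9}
… ∩ ⟦foreign⟧ = {d3, d8, d9} ∩ {d2, d4, d7, d8, d9, d10, d14} = {d8, d9}
So ⟦foreign chair that bounced under d11⟧ = {d8, d9}.

{d8, d9}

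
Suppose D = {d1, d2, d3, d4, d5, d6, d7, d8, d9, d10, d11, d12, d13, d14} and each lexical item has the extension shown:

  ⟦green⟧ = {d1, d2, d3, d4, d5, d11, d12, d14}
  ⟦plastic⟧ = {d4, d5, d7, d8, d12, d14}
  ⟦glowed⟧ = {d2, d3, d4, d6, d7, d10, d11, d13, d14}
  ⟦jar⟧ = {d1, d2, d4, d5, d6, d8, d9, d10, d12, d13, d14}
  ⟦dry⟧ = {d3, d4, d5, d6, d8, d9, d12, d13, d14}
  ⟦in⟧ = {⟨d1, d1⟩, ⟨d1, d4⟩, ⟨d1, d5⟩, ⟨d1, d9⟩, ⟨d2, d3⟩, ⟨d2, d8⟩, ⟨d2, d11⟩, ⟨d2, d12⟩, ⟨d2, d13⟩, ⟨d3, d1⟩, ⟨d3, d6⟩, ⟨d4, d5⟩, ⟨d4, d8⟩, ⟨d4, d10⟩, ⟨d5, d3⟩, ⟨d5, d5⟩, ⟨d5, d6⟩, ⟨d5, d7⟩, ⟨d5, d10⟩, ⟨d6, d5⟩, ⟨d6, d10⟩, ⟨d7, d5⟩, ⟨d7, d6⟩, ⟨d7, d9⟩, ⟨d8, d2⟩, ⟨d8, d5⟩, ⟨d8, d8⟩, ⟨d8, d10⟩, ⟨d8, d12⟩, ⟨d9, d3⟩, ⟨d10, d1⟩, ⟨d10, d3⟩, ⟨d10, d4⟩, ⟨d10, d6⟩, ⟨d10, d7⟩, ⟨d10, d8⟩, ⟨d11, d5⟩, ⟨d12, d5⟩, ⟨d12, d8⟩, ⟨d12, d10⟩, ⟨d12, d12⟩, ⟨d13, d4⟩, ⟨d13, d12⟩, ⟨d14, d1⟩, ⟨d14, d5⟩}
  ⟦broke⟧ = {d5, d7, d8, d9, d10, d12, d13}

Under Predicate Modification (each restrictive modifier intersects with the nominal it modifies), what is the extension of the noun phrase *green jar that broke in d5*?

{d5, d12}

⟦that broke⟧ = ⟦broke⟧ = {d5, d7, d8, d9, d10, d12, d13}
⟦in d5⟧ = {x : ⟨x, d5⟩ ∈ ⟦in⟧} = {d1, d4, d5, d6, d7, d8, d11, d12, d14}
⟦jar⟧ = {d1, d2, d4, d5, d6, d8, d9, d10, d12, d13, d14}
… ∩ ⟦that broke⟧ = {d1, d2, d4, d5, d6, d8, d9, d10, d12, d13, d14} ∩ {d5, d7, d8, d9, d10, d12, d13} = {d5, d8, d9, d10, d12, d13}
… ∩ ⟦in d5⟧ = {d5, d8, d9, d10, d12, d13} ∩ {d1, d4, d5, d6, d7, d8, d11, d12, d14} = {d5, d8, d12}
… ∩ ⟦green⟧ = {d5, d8, d12} ∩ {d1, d2, d3, d4, d5, d11, d12, d14} = {d5, d12}
So ⟦green jar that broke in d5⟧ = {d5, d12}.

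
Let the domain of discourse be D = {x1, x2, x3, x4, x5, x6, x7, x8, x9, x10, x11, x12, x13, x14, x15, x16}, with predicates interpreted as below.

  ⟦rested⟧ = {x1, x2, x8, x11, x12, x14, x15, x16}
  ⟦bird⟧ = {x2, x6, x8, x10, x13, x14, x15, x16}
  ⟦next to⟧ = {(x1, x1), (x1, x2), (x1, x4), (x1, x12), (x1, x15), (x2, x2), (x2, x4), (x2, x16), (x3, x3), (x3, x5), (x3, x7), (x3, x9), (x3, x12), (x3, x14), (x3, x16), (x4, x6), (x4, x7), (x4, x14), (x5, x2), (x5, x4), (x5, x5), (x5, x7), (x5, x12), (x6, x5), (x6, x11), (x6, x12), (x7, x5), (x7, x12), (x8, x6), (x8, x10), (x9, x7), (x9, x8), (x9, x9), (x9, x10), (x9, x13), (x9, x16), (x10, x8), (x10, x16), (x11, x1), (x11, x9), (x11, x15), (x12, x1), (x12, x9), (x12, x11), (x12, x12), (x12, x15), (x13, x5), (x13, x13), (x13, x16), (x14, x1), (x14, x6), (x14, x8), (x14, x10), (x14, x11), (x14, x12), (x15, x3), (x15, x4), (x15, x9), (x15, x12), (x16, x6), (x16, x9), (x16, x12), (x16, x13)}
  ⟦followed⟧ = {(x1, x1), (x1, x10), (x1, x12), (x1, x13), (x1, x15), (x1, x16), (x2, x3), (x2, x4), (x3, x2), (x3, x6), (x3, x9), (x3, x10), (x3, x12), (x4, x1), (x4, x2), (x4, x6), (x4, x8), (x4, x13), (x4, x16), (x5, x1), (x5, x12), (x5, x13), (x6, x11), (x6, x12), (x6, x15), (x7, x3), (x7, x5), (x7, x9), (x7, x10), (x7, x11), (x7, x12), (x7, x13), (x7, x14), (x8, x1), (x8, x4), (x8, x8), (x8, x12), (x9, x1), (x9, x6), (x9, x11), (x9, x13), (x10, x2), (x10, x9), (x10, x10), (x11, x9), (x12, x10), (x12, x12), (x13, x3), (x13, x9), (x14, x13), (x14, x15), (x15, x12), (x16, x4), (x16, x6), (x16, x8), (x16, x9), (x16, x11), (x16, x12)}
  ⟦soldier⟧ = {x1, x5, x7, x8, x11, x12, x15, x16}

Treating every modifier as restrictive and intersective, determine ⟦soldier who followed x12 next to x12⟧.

⟦who followed x12⟧ = {x : ⟨x, x12⟩ ∈ ⟦followed⟧} = {x1, x3, x5, x6, x7, x8, x12, x15, x16}
⟦next to x12⟧ = {x : ⟨x, x12⟩ ∈ ⟦next to⟧} = {x1, x3, x5, x6, x7, x12, x14, x15, x16}
⟦soldier⟧ = {x1, x5, x7, x8, x11, x12, x15, x16}
… ∩ ⟦who followed x12⟧ = {x1, x5, x7, x8, x11, x12, x15, x16} ∩ {x1, x3, x5, x6, x7, x8, x12, x15, x16} = {x1, x5, x7, x8, x12, x15, x16}
… ∩ ⟦next to x12⟧ = {x1, x5, x7, x8, x12, x15, x16} ∩ {x1, x3, x5, x6, x7, x12, x14, x15, x16} = {x1, x5, x7, x12, x15, x16}
So ⟦soldier who followed x12 next to x12⟧ = {x1, x5, x7, x12, x15, x16}.

{x1, x5, x7, x12, x15, x16}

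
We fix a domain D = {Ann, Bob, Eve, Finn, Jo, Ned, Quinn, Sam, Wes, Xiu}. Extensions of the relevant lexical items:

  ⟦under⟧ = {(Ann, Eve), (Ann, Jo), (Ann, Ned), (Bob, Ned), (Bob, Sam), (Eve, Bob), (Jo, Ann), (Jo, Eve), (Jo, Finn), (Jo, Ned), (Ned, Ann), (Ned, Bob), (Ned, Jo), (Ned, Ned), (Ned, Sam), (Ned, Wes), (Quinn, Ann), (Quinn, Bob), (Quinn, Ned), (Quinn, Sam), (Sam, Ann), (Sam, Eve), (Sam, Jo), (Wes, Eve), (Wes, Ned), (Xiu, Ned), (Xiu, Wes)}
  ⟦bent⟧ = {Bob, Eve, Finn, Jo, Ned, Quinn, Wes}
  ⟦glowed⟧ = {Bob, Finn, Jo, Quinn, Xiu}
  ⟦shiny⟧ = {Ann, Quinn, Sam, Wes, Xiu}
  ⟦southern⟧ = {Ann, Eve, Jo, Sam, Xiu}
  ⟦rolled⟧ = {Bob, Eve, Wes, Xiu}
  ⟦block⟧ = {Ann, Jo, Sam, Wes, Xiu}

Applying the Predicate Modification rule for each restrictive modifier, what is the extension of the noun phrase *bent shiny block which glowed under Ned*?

{}

⟦which glowed⟧ = ⟦glowed⟧ = {Bob, Finn, Jo, Quinn, Xiu}
⟦under Ned⟧ = {x : ⟨x, Ned⟩ ∈ ⟦under⟧} = {Ann, Bob, Jo, Ned, Quinn, Wes, Xiu}
⟦block⟧ = {Ann, Jo, Sam, Wes, Xiu}
… ∩ ⟦which glowed⟧ = {Ann, Jo, Sam, Wes, Xiu} ∩ {Bob, Finn, Jo, Quinn, Xiu} = {Jo, Xiu}
… ∩ ⟦under Ned⟧ = {Jo, Xiu} ∩ {Ann, Bob, Jo, Ned, Quinn, Wes, Xiu} = {Jo, Xiu}
… ∩ ⟦bent⟧ = {Jo, Xiu} ∩ {Bob, Eve, Finn, Jo, Ned, Quinn, Wes} = {Jo}
… ∩ ⟦shiny⟧ = {Jo} ∩ {Ann, Quinn, Sam, Wes, Xiu} = ∅
So ⟦bent shiny block which glowed under Ned⟧ = {}.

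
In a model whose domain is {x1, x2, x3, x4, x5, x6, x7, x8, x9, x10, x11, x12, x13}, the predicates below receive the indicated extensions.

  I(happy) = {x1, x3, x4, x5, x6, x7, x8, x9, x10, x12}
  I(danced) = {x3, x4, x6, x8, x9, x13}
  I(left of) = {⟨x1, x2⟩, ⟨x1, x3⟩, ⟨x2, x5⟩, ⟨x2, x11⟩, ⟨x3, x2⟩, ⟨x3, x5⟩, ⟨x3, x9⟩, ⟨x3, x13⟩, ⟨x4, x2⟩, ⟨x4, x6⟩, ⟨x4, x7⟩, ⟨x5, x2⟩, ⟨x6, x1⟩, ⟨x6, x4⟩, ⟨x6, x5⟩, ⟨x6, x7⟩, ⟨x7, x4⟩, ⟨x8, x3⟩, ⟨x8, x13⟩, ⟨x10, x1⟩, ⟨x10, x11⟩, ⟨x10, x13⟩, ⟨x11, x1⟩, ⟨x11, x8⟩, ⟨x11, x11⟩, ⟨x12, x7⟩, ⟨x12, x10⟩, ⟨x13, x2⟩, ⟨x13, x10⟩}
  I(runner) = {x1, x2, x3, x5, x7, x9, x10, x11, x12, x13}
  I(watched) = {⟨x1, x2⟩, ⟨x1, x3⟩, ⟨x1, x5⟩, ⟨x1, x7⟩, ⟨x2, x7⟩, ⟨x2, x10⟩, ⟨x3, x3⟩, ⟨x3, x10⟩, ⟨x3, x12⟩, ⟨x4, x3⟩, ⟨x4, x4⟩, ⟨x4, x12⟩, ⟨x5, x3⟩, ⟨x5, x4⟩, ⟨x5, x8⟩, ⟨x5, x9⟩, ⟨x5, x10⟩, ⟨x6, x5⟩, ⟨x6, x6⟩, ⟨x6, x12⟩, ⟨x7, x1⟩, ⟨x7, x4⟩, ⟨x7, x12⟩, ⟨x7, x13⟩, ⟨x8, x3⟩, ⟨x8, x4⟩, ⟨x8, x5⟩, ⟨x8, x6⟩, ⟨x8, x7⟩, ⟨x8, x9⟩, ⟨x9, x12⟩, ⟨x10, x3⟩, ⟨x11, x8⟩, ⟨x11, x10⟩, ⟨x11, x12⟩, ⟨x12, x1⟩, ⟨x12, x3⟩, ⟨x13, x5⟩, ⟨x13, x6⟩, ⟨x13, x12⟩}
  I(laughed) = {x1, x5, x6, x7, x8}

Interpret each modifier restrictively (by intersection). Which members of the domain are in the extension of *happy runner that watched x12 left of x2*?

⟦that watched x12⟧ = {x : ⟨x, x12⟩ ∈ ⟦watched⟧} = {x3, x4, x6, x7, x9, x11, x13}
⟦left of x2⟧ = {x : ⟨x, x2⟩ ∈ ⟦left of⟧} = {x1, x3, x4, x5, x13}
⟦runner⟧ = {x1, x2, x3, x5, x7, x9, x10, x11, x12, x13}
… ∩ ⟦that watched x12⟧ = {x1, x2, x3, x5, x7, x9, x10, x11, x12, x13} ∩ {x3, x4, x6, x7, x9, x11, x13} = {x3, x7, x9, x11, x13}
… ∩ ⟦left of x2⟧ = {x3, x7, x9, x11, x13} ∩ {x1, x3, x4, x5, x13} = {x3, x13}
… ∩ ⟦happy⟧ = {x3, x13} ∩ {x1, x3, x4, x5, x6, x7, x8, x9, x10, x12} = {x3}
So ⟦happy runner that watched x12 left of x2⟧ = {x3}.

{x3}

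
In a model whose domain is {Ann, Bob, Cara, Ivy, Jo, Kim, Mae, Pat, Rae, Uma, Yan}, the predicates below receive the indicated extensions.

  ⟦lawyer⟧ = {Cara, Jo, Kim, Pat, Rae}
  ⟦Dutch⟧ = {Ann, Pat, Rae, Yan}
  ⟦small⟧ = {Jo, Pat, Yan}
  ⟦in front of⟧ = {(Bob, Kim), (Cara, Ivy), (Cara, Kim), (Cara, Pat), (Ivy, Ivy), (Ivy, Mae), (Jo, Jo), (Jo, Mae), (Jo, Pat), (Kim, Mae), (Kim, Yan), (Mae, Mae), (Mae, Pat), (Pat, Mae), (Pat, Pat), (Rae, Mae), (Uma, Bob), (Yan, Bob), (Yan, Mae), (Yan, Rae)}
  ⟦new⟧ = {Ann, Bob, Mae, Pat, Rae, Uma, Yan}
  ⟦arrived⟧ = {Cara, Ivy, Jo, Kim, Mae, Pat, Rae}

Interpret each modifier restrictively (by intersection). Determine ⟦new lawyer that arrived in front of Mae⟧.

⟦that arrived⟧ = ⟦arrived⟧ = {Cara, Ivy, Jo, Kim, Mae, Pat, Rae}
⟦in front of Mae⟧ = {x : ⟨x, Mae⟩ ∈ ⟦in front of⟧} = {Ivy, Jo, Kim, Mae, Pat, Rae, Yan}
⟦lawyer⟧ = {Cara, Jo, Kim, Pat, Rae}
… ∩ ⟦that arrived⟧ = {Cara, Jo, Kim, Pat, Rae} ∩ {Cara, Ivy, Jo, Kim, Mae, Pat, Rae} = {Cara, Jo, Kim, Pat, Rae}
… ∩ ⟦in front of Mae⟧ = {Cara, Jo, Kim, Pat, Rae} ∩ {Ivy, Jo, Kim, Mae, Pat, Rae, Yan} = {Jo, Kim, Pat, Rae}
… ∩ ⟦new⟧ = {Jo, Kim, Pat, Rae} ∩ {Ann, Bob, Mae, Pat, Rae, Uma, Yan} = {Pat, Rae}
So ⟦new lawyer that arrived in front of Mae⟧ = {Pat, Rae}.

{Pat, Rae}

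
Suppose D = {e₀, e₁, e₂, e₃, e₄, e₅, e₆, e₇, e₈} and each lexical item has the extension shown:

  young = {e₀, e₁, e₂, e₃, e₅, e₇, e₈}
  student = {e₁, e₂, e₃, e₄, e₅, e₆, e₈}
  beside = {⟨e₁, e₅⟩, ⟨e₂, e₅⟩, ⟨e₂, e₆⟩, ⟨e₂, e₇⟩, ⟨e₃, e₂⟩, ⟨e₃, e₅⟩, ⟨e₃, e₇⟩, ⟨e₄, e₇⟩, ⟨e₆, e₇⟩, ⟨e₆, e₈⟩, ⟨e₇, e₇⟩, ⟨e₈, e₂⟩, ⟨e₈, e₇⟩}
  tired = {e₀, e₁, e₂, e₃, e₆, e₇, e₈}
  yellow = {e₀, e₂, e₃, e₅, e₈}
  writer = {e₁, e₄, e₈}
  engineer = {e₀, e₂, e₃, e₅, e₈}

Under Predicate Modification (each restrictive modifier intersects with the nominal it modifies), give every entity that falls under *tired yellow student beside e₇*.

⟦beside e₇⟧ = {x : ⟨x, e₇⟩ ∈ ⟦beside⟧} = {e₂, e₃, e₄, e₆, e₇, e₈}
⟦student⟧ = {e₁, e₂, e₃, e₄, e₅, e₆, e₈}
… ∩ ⟦beside e₇⟧ = {e₁, e₂, e₃, e₄, e₅, e₆, e₈} ∩ {e₂, e₃, e₄, e₆, e₇, e₈} = {e₂, e₃, e₄, e₆, e₈}
… ∩ ⟦tired⟧ = {e₂, e₃, e₄, e₆, e₈} ∩ {e₀, e₁, e₂, e₃, e₆, e₇, e₈} = {e₂, e₃, e₆, e₈}
… ∩ ⟦yellow⟧ = {e₂, e₃, e₆, e₈} ∩ {e₀, e₂, e₃, e₅, e₈} = {e₂, e₃, e₈}
So ⟦tired yellow student beside e₇⟧ = {e₂, e₃, e₈}.

{e₂, e₃, e₈}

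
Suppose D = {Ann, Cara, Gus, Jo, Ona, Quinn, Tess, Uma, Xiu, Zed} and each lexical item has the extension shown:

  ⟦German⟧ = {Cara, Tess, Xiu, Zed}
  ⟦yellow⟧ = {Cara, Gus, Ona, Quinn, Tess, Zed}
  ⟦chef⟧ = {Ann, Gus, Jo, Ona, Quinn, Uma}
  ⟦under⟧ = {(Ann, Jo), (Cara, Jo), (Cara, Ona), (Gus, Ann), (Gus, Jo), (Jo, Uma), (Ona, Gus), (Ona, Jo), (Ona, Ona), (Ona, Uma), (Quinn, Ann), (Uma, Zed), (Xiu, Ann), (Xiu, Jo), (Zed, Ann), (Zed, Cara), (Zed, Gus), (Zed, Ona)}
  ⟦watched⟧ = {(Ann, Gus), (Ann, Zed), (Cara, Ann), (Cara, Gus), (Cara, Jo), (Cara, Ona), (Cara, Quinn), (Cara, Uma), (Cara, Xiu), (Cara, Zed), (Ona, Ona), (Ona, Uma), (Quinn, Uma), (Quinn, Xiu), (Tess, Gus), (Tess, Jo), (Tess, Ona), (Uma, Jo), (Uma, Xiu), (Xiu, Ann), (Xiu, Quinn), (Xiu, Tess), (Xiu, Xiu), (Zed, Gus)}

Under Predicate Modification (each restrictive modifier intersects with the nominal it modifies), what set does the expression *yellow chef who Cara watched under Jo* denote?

⟦who Cara watched⟧ = {x : ⟨Cara, x⟩ ∈ ⟦watched⟧} = {Ann, Gus, Jo, Ona, Quinn, Uma, Xiu, Zed}
⟦under Jo⟧ = {x : ⟨x, Jo⟩ ∈ ⟦under⟧} = {Ann, Cara, Gus, Ona, Xiu}
⟦chef⟧ = {Ann, Gus, Jo, Ona, Quinn, Uma}
… ∩ ⟦who Cara watched⟧ = {Ann, Gus, Jo, Ona, Quinn, Uma} ∩ {Ann, Gus, Jo, Ona, Quinn, Uma, Xiu, Zed} = {Ann, Gus, Jo, Ona, Quinn, Uma}
… ∩ ⟦under Jo⟧ = {Ann, Gus, Jo, Ona, Quinn, Uma} ∩ {Ann, Cara, Gus, Ona, Xiu} = {Ann, Gus, Ona}
… ∩ ⟦yellow⟧ = {Ann, Gus, Ona} ∩ {Cara, Gus, Ona, Quinn, Tess, Zed} = {Gus, Ona}
So ⟦yellow chef who Cara watched under Jo⟧ = {Gus, Ona}.

{Gus, Ona}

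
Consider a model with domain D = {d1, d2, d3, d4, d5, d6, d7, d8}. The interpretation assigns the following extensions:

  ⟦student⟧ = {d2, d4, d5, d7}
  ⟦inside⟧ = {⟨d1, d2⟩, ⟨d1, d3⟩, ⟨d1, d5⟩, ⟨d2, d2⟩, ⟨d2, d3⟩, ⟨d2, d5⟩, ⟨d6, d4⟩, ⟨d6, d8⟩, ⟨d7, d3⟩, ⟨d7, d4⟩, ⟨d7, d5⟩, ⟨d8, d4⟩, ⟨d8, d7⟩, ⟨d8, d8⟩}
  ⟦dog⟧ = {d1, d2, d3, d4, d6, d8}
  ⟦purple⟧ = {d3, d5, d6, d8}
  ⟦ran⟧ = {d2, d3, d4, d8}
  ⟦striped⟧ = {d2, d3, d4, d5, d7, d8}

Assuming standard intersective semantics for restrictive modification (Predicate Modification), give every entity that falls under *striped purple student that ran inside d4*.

{}

⟦that ran⟧ = ⟦ran⟧ = {d2, d3, d4, d8}
⟦inside d4⟧ = {x : ⟨x, d4⟩ ∈ ⟦inside⟧} = {d6, d7, d8}
⟦student⟧ = {d2, d4, d5, d7}
… ∩ ⟦that ran⟧ = {d2, d4, d5, d7} ∩ {d2, d3, d4, d8} = {d2, d4}
… ∩ ⟦inside d4⟧ = {d2, d4} ∩ {d6, d7, d8} = ∅
… ∩ ⟦striped⟧ = ∅ ∩ {d2, d3, d4, d5, d7, d8} = ∅
… ∩ ⟦purple⟧ = ∅ ∩ {d3, d5, d6, d8} = ∅
So ⟦striped purple student that ran inside d4⟧ = {}.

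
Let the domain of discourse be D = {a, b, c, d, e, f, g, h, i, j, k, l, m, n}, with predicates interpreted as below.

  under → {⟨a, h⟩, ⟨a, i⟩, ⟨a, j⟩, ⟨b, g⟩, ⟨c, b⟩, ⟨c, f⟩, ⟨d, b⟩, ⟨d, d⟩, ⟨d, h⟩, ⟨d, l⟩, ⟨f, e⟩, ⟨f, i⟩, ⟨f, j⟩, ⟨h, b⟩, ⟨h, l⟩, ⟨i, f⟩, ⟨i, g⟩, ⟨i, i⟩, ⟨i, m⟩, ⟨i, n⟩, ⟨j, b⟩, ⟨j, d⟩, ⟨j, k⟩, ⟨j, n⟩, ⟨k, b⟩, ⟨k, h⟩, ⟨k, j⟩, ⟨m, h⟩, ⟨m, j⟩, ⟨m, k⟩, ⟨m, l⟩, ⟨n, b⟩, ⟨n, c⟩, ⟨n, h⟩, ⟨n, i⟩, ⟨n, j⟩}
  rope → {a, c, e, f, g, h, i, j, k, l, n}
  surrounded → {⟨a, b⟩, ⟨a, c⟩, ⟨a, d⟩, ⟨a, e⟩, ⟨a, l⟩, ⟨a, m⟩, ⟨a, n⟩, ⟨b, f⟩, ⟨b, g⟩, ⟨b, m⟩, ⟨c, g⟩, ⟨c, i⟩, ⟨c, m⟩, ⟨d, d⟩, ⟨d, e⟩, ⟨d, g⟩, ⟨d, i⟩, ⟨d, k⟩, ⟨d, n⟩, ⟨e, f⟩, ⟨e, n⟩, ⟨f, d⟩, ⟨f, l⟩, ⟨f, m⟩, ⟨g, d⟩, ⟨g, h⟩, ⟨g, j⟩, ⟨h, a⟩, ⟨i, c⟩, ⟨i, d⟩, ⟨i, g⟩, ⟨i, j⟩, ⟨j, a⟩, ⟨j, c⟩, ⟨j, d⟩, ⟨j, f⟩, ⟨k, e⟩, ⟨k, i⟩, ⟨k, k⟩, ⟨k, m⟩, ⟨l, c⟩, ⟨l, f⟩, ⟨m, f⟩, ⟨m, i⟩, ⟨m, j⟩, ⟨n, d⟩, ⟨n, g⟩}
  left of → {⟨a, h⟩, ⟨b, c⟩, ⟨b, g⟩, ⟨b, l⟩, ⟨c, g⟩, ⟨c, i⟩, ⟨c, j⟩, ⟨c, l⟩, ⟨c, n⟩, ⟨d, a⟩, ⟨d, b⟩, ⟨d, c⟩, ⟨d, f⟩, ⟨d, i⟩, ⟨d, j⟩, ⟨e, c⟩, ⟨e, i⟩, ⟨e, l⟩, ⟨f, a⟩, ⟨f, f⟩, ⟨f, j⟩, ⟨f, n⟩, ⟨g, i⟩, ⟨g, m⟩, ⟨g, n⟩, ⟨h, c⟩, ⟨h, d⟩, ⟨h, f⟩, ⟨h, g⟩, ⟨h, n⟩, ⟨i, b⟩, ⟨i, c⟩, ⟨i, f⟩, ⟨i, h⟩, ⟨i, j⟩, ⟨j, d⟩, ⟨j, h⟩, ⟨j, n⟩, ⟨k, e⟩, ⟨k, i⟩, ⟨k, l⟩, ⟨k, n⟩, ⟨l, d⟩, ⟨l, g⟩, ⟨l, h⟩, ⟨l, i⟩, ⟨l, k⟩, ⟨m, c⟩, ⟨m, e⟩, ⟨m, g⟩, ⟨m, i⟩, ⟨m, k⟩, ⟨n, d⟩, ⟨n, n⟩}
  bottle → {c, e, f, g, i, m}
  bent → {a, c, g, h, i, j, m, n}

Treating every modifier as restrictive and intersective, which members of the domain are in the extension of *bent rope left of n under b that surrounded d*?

⟦left of n⟧ = {x : ⟨x, n⟩ ∈ ⟦left of⟧} = {c, f, g, h, j, k, n}
⟦under b⟧ = {x : ⟨x, b⟩ ∈ ⟦under⟧} = {c, d, h, j, k, n}
⟦that surrounded d⟧ = {x : ⟨x, d⟩ ∈ ⟦surrounded⟧} = {a, d, f, g, i, j, n}
⟦rope⟧ = {a, c, e, f, g, h, i, j, k, l, n}
… ∩ ⟦left of n⟧ = {a, c, e, f, g, h, i, j, k, l, n} ∩ {c, f, g, h, j, k, n} = {c, f, g, h, j, k, n}
… ∩ ⟦under b⟧ = {c, f, g, h, j, k, n} ∩ {c, d, h, j, k, n} = {c, h, j, k, n}
… ∩ ⟦that surrounded d⟧ = {c, h, j, k, n} ∩ {a, d, f, g, i, j, n} = {j, n}
… ∩ ⟦bent⟧ = {j, n} ∩ {a, c, g, h, i, j, m, n} = {j, n}
So ⟦bent rope left of n under b that surrounded d⟧ = {j, n}.

{j, n}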